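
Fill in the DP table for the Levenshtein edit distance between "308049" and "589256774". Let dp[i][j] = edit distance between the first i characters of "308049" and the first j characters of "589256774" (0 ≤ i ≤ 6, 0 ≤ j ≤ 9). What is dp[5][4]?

   ''  5  8  9  2  5  6  7  7  4
''  0  1  2  3  4  5  6  7  8  9
 3  1  1  2  3  4  5  6  7  8  9
 0  2  2  2  3  4  5  6  7  8  9
 8  3  3  2  3  4  5  6  7  8  9
 0  4  4  3  3  4  5  6  7  8  9
 4  5  5  4  4  4  5  6  7  8  8
 9  6  6  5  4  5  5  6  7  8  9

4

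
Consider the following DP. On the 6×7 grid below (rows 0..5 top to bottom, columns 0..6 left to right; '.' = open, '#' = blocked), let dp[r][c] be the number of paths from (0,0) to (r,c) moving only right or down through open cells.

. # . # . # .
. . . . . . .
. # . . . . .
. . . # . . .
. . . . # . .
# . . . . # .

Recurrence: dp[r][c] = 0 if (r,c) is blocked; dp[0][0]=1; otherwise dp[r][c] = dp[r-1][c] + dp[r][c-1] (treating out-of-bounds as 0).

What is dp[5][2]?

6

r\c   0   1   2   3   4   5   6
  0   1   0   0   0   0   0   0
  1   1   1   1   1   1   1   1
  2   1   0   1   2   3   4   5
  3   1   1   2   0   3   7  12
  4   1   2   4   4   0   7  19
  5   0   2   6  10  10   0  19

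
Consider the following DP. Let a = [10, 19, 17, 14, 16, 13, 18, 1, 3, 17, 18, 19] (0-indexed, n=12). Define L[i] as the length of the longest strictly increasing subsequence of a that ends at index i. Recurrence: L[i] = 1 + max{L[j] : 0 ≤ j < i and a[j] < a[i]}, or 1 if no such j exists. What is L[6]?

4

   i    0    1    2    3    4    5    6    7    8    9   10   11
a[i]   10   19   17   14   16   13   18    1    3   17   18   19
L[i]    1    2    2    2    3    2    4    1    2    4    5    6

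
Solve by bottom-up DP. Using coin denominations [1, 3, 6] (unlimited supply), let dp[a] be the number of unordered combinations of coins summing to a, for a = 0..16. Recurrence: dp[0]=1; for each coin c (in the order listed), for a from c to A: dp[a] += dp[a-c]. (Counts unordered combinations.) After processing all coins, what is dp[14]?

9

after  coin     0     1     2     3     4     5     6     7     8     9    10    11    12    13    14    15    16
          1     1     1     1     1     1     1     1     1     1     1     1     1     1     1     1     1     1
          3     1     1     1     2     2     2     3     3     3     4     4     4     5     5     5     6     6
          6     1     1     1     2     2     2     4     4     4     6     6     6     9     9     9    12    12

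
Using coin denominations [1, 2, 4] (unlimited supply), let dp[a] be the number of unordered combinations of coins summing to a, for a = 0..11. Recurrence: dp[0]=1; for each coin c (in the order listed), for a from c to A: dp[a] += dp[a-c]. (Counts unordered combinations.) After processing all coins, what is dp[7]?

after  coin     0     1     2     3     4     5     6     7     8     9    10    11
          1     1     1     1     1     1     1     1     1     1     1     1     1
          2     1     1     2     2     3     3     4     4     5     5     6     6
          4     1     1     2     2     4     4     6     6     9     9    12    12

6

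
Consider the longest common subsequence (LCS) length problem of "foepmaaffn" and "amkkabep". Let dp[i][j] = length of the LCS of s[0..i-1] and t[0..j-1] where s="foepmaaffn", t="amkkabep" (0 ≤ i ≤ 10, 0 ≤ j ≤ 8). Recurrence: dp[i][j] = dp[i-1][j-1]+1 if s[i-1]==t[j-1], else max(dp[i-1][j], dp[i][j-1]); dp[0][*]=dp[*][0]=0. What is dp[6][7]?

   ''  a  m  k  k  a  b  e  p
''  0  0  0  0  0  0  0  0  0
 f  0  0  0  0  0  0  0  0  0
 o  0  0  0  0  0  0  0  0  0
 e  0  0  0  0  0  0  0  1  1
 p  0  0  0  0  0  0  0  1  2
 m  0  0  1  1  1  1  1  1  2
 a  0  1  1  1  1  2  2  2  2
 a  0  1  1  1  1  2  2  2  2
 f  0  1  1  1  1  2  2  2  2
 f  0  1  1  1  1  2  2  2  2
 n  0  1  1  1  1  2  2  2  2

2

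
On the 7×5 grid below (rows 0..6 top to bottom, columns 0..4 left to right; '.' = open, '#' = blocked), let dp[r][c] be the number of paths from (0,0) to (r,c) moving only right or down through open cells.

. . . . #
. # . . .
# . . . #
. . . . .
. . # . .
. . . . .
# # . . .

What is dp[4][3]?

r\c   0   1   2   3   4
  0   1   1   1   1   0
  1   1   0   1   2   2
  2   0   0   1   3   0
  3   0   0   1   4   4
  4   0   0   0   4   8
  5   0   0   0   4  12
  6   0   0   0   4  16

4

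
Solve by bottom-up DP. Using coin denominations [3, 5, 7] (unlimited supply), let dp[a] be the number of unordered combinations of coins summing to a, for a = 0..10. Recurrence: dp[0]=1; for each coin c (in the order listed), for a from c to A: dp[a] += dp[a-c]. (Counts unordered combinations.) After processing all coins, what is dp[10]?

after  coin     0     1     2     3     4     5     6     7     8     9    10
          3     1     0     0     1     0     0     1     0     0     1     0
          5     1     0     0     1     0     1     1     0     1     1     1
          7     1     0     0     1     0     1     1     1     1     1     2

2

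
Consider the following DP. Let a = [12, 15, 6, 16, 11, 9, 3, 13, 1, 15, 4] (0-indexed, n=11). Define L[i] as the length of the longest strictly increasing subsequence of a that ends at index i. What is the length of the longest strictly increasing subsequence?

   i    0    1    2    3    4    5    6    7    8    9   10
a[i]   12   15    6   16   11    9    3   13    1   15    4
L[i]    1    2    1    3    2    2    1    3    1    4    2

4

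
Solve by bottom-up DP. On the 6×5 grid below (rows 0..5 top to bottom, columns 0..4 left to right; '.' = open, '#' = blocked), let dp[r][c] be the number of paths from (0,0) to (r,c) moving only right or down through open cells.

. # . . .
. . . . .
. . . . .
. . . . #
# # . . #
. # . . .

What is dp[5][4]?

r\c   0   1   2   3   4
  0   1   0   0   0   0
  1   1   1   1   1   1
  2   1   2   3   4   5
  3   1   3   6  10   0
  4   0   0   6  16   0
  5   0   0   6  22  22

22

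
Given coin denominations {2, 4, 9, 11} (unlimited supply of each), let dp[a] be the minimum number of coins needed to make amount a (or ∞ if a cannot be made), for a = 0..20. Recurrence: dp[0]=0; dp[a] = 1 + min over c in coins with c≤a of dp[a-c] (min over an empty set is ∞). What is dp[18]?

2

 a  0  1  2  3  4  5  6  7  8  9 10 11 12 13 14 15 16 17 18 19 20
dp  0  -  1  -  1  -  2  -  2  1  3  1  3  2  4  2  4  3  2  3  2
(- denotes ∞ / unreachable)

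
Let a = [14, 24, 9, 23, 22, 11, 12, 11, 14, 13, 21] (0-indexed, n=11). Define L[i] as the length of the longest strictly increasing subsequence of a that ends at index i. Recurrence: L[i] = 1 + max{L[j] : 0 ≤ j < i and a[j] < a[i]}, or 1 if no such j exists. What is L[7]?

   i    0    1    2    3    4    5    6    7    8    9   10
a[i]   14   24    9   23   22   11   12   11   14   13   21
L[i]    1    2    1    2    2    2    3    2    4    4    5

2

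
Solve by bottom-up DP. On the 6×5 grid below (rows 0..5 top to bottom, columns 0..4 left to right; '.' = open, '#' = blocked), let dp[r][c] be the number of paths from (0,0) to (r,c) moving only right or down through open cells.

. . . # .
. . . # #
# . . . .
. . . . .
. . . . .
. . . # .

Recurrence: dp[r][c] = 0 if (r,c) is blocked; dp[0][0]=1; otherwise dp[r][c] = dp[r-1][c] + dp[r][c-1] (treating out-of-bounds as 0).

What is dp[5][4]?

38

r\c   0   1   2   3   4
  0   1   1   1   0   0
  1   1   2   3   0   0
  2   0   2   5   5   5
  3   0   2   7  12  17
  4   0   2   9  21  38
  5   0   2  11   0  38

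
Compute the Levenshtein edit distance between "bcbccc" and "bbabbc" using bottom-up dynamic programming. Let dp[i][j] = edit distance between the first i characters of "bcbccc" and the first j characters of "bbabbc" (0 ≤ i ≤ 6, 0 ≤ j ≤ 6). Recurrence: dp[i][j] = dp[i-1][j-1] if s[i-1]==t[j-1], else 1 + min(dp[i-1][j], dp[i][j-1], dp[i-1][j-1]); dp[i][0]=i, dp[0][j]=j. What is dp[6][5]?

   ''  b  b  a  b  b  c
''  0  1  2  3  4  5  6
 b  1  0  1  2  3  4  5
 c  2  1  1  2  3  4  4
 b  3  2  1  2  2  3  4
 c  4  3  2  2  3  3  3
 c  5  4  3  3  3  4  3
 c  6  5  4  4  4  4  4

4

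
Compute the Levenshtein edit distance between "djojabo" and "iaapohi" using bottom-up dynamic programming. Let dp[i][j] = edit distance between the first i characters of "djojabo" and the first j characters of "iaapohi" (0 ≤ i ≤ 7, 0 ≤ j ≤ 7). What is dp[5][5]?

   ''  i  a  a  p  o  h  i
''  0  1  2  3  4  5  6  7
 d  1  1  2  3  4  5  6  7
 j  2  2  2  3  4  5  6  7
 o  3  3  3  3  4  4  5  6
 j  4  4  4  4  4  5  5  6
 a  5  5  4  4  5  5  6  6
 b  6  6  5  5  5  6  6  7
 o  7  7  6  6  6  5  6  7

5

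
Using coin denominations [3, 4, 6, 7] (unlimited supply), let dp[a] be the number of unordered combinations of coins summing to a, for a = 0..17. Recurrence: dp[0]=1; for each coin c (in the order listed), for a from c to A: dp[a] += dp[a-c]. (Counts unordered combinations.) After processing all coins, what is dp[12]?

after  coin     0     1     2     3     4     5     6     7     8     9    10    11    12    13    14    15    16    17
          3     1     0     0     1     0     0     1     0     0     1     0     0     1     0     0     1     0     0
          4     1     0     0     1     1     0     1     1     1     1     1     1     2     1     1     2     2     1
          6     1     0     0     1     1     0     2     1     1     2     2     1     4     2     2     4     4     2
          7     1     0     0     1     1     0     2     2     1     2     3     2     4     4     4     5     6     5

4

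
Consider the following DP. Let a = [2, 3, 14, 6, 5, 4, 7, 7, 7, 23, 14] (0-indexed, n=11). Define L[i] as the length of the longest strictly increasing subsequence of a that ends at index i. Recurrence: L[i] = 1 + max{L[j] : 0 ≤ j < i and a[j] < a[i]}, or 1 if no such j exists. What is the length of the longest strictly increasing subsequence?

5

   i    0    1    2    3    4    5    6    7    8    9   10
a[i]    2    3   14    6    5    4    7    7    7   23   14
L[i]    1    2    3    3    3    3    4    4    4    5    5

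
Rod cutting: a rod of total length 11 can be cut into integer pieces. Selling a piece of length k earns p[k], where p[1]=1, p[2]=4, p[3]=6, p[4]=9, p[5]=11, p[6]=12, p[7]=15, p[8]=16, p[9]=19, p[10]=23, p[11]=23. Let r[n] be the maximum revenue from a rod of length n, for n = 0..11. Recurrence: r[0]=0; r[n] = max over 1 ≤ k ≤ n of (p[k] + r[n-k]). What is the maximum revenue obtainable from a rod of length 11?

24

   n    0    1    2    3    4    5    6    7    8    9   10   11
r[n]    0    1    4    6    9   11   13   15   18   20   23   24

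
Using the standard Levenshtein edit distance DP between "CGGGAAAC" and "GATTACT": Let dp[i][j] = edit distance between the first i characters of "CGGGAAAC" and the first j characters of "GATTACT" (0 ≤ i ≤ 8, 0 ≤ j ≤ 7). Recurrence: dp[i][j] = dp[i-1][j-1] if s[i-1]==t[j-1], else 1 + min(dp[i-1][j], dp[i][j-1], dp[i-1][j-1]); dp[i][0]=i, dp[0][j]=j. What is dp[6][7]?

6

   ''  G  A  T  T  A  C  T
''  0  1  2  3  4  5  6  7
 C  1  1  2  3  4  5  5  6
 G  2  1  2  3  4  5  6  6
 G  3  2  2  3  4  5  6  7
 G  4  3  3  3  4  5  6  7
 A  5  4  3  4  4  4  5  6
 A  6  5  4  4  5  4  5  6
 A  7  6  5  5  5  5  5  6
 C  8  7  6  6  6  6  5  6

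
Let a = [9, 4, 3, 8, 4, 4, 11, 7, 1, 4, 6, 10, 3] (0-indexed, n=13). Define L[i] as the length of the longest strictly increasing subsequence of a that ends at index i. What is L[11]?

4

   i    0    1    2    3    4    5    6    7    8    9   10   11   12
a[i]    9    4    3    8    4    4   11    7    1    4    6   10    3
L[i]    1    1    1    2    2    2    3    3    1    2    3    4    2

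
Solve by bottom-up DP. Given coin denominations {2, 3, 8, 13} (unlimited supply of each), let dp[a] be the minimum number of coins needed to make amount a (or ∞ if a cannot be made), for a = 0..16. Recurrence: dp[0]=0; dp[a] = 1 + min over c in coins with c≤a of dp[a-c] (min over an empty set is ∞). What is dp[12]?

3

 a  0  1  2  3  4  5  6  7  8  9 10 11 12 13 14 15 16
dp  0  -  1  1  2  2  2  3  1  3  2  2  3  1  3  2  2
(- denotes ∞ / unreachable)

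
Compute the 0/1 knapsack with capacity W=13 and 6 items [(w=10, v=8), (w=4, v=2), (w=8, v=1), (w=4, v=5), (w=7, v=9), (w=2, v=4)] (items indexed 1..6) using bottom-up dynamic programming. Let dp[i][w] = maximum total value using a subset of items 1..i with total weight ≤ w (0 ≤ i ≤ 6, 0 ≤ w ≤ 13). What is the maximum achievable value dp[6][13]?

i\w   0   1   2   3   4   5   6   7   8   9  10  11  12  13
  0   0   0   0   0   0   0   0   0   0   0   0   0   0   0
  1   0   0   0   0   0   0   0   0   0   0   8   8   8   8
  2   0   0   0   0   2   2   2   2   2   2   8   8   8   8
  3   0   0   0   0   2   2   2   2   2   2   8   8   8   8
  4   0   0   0   0   5   5   5   5   7   7   8   8   8   8
  5   0   0   0   0   5   5   5   9   9   9   9  14  14  14
  6   0   0   4   4   5   5   9   9   9  13  13  14  14  18

18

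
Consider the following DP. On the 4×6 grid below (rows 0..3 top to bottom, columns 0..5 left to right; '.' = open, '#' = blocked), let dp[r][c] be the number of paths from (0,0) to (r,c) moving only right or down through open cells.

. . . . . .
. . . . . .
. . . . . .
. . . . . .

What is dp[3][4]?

35

r\c   0   1   2   3   4   5
  0   1   1   1   1   1   1
  1   1   2   3   4   5   6
  2   1   3   6  10  15  21
  3   1   4  10  20  35  56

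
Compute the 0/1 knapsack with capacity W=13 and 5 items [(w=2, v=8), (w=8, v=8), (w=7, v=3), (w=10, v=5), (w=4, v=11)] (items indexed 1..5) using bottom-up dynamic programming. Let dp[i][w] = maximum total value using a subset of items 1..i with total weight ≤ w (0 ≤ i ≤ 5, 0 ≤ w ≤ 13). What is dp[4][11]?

i\w   0   1   2   3   4   5   6   7   8   9  10  11  12  13
  0   0   0   0   0   0   0   0   0   0   0   0   0   0   0
  1   0   0   8   8   8   8   8   8   8   8   8   8   8   8
  2   0   0   8   8   8   8   8   8   8   8  16  16  16  16
  3   0   0   8   8   8   8   8   8   8  11  16  16  16  16
  4   0   0   8   8   8   8   8   8   8  11  16  16  16  16
  5   0   0   8   8  11  11  19  19  19  19  19  19  19  22

16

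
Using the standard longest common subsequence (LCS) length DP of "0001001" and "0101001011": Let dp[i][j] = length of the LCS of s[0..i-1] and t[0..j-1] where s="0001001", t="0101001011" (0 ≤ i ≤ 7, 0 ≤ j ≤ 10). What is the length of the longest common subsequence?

   ''  0  1  0  1  0  0  1  0  1  1
''  0  0  0  0  0  0  0  0  0  0  0
 0  0  1  1  1  1  1  1  1  1  1  1
 0  0  1  1  2  2  2  2  2  2  2  2
 0  0  1  1  2  2  3  3  3  3  3  3
 1  0  1  2  2  3  3  3  4  4  4  4
 0  0  1  2  3  3  4  4  4  5  5  5
 0  0  1  2  3  3  4  5  5  5  5  5
 1  0  1  2  3  4  4  5  6  6  6  6

6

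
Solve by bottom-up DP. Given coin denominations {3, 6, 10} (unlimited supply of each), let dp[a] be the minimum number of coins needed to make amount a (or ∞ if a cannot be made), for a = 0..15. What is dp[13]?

 a  0  1  2  3  4  5  6  7  8  9 10 11 12 13 14 15
dp  0  -  -  1  -  -  1  -  -  2  1  -  2  2  -  3
(- denotes ∞ / unreachable)

2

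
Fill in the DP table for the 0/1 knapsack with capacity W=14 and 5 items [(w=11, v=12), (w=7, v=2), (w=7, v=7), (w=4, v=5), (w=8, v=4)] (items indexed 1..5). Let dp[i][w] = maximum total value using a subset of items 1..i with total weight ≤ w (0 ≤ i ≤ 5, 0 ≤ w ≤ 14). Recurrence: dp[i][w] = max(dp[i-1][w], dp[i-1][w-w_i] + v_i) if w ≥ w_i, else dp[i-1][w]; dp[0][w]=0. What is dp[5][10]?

7

i\w   0   1   2   3   4   5   6   7   8   9  10  11  12  13  14
  0   0   0   0   0   0   0   0   0   0   0   0   0   0   0   0
  1   0   0   0   0   0   0   0   0   0   0   0  12  12  12  12
  2   0   0   0   0   0   0   0   2   2   2   2  12  12  12  12
  3   0   0   0   0   0   0   0   7   7   7   7  12  12  12  12
  4   0   0   0   0   5   5   5   7   7   7   7  12  12  12  12
  5   0   0   0   0   5   5   5   7   7   7   7  12  12  12  12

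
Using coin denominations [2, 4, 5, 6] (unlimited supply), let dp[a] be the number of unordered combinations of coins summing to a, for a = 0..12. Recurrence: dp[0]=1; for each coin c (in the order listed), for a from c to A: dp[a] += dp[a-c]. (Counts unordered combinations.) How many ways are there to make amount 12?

after  coin     0     1     2     3     4     5     6     7     8     9    10    11    12
          2     1     0     1     0     1     0     1     0     1     0     1     0     1
          4     1     0     1     0     2     0     2     0     3     0     3     0     4
          5     1     0     1     0     2     1     2     1     3     2     4     2     5
          6     1     0     1     0     2     1     3     1     4     2     6     3     8

8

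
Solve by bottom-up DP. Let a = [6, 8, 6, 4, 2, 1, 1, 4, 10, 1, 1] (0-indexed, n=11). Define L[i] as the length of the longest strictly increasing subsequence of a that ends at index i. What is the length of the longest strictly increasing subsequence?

   i    0    1    2    3    4    5    6    7    8    9   10
a[i]    6    8    6    4    2    1    1    4   10    1    1
L[i]    1    2    1    1    1    1    1    2    3    1    1

3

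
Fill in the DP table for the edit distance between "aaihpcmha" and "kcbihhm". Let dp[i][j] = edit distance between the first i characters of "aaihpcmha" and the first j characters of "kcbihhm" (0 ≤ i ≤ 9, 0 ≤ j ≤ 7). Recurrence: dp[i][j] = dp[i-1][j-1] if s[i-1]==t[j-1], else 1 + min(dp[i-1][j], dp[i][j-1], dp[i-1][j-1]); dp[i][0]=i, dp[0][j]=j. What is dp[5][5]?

4

   ''  k  c  b  i  h  h  m
''  0  1  2  3  4  5  6  7
 a  1  1  2  3  4  5  6  7
 a  2  2  2  3  4  5  6  7
 i  3  3  3  3  3  4  5  6
 h  4  4  4  4  4  3  4  5
 p  5  5  5  5  5  4  4  5
 c  6  6  5  6  6  5  5  5
 m  7  7  6  6  7  6  6  5
 h  8  8  7  7  7  7  6  6
 a  9  9  8  8  8  8  7  7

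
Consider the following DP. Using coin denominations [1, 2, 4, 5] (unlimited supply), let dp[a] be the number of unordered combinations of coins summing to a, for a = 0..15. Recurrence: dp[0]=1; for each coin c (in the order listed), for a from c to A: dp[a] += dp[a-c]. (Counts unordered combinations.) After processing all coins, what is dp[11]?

19

after  coin     0     1     2     3     4     5     6     7     8     9    10    11    12    13    14    15
          1     1     1     1     1     1     1     1     1     1     1     1     1     1     1     1     1
          2     1     1     2     2     3     3     4     4     5     5     6     6     7     7     8     8
          4     1     1     2     2     4     4     6     6     9     9    12    12    16    16    20    20
          5     1     1     2     2     4     5     7     8    11    13    17    19    24    27    33    37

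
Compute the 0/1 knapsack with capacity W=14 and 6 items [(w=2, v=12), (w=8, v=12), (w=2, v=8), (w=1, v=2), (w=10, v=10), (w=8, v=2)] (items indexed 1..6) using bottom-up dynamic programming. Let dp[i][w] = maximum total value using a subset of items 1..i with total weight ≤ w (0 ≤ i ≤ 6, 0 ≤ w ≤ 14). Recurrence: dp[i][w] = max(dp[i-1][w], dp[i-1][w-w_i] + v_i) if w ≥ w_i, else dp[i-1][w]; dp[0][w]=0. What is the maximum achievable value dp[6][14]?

i\w   0   1   2   3   4   5   6   7   8   9  10  11  12  13  14
  0   0   0   0   0   0   0   0   0   0   0   0   0   0   0   0
  1   0   0  12  12  12  12  12  12  12  12  12  12  12  12  12
  2   0   0  12  12  12  12  12  12  12  12  24  24  24  24  24
  3   0   0  12  12  20  20  20  20  20  20  24  24  32  32  32
  4   0   2  12  14  20  22  22  22  22  22  24  26  32  34  34
  5   0   2  12  14  20  22  22  22  22  22  24  26  32  34  34
  6   0   2  12  14  20  22  22  22  22  22  24  26  32  34  34

34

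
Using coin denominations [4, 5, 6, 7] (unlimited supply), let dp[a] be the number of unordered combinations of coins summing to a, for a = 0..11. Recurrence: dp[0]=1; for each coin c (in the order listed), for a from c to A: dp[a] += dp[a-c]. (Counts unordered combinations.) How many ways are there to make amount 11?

2

after  coin     0     1     2     3     4     5     6     7     8     9    10    11
          4     1     0     0     0     1     0     0     0     1     0     0     0
          5     1     0     0     0     1     1     0     0     1     1     1     0
          6     1     0     0     0     1     1     1     0     1     1     2     1
          7     1     0     0     0     1     1     1     1     1     1     2     2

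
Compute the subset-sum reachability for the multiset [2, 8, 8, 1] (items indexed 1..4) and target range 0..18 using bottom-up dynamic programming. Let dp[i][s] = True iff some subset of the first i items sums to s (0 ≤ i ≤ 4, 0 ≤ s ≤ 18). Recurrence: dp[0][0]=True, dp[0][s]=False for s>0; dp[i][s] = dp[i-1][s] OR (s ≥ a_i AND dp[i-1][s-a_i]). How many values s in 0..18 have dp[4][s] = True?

i\s   0   1   2   3   4   5   6   7   8   9  10  11  12  13  14  15  16  17  18
  0   T   F   F   F   F   F   F   F   F   F   F   F   F   F   F   F   F   F   F
  1   T   F   T   F   F   F   F   F   F   F   F   F   F   F   F   F   F   F   F
  2   T   F   T   F   F   F   F   F   T   F   T   F   F   F   F   F   F   F   F
  3   T   F   T   F   F   F   F   F   T   F   T   F   F   F   F   F   T   F   T
  4   T   T   T   T   F   F   F   F   T   T   T   T   F   F   F   F   T   T   T

11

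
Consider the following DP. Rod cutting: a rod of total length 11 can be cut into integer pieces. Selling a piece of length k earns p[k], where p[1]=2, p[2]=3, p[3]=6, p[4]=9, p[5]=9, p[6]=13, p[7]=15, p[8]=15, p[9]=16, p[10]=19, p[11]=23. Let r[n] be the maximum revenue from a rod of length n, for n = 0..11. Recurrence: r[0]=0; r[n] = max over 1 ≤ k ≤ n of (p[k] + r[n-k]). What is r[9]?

20

   n    0    1    2    3    4    5    6    7    8    9   10   11
r[n]    0    2    4    6    9   11   13   15   18   20   22   24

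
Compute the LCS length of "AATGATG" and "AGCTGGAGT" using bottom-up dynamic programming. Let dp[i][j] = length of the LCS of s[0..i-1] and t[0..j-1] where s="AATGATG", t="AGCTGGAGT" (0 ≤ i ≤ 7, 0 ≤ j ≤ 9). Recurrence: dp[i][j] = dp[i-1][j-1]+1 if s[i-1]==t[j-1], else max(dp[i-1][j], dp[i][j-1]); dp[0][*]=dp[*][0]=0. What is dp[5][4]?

2

   ''  A  G  C  T  G  G  A  G  T
''  0  0  0  0  0  0  0  0  0  0
 A  0  1  1  1  1  1  1  1  1  1
 A  0  1  1  1  1  1  1  2  2  2
 T  0  1  1  1  2  2  2  2  2  3
 G  0  1  2  2  2  3  3  3  3  3
 A  0  1  2  2  2  3  3  4  4  4
 T  0  1  2  2  3  3  3  4  4  5
 G  0  1  2  2  3  4  4  4  5  5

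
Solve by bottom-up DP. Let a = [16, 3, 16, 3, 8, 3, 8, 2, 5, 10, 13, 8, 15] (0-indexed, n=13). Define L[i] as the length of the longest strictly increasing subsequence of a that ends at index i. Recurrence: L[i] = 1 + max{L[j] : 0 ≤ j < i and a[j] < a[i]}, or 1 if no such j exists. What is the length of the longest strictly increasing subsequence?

5

   i    0    1    2    3    4    5    6    7    8    9   10   11   12
a[i]   16    3   16    3    8    3    8    2    5   10   13    8   15
L[i]    1    1    2    1    2    1    2    1    2    3    4    3    5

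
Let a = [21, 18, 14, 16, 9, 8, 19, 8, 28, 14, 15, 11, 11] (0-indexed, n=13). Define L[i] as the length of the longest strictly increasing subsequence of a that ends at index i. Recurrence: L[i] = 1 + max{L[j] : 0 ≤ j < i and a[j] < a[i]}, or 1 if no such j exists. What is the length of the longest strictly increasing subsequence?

   i    0    1    2    3    4    5    6    7    8    9   10   11   12
a[i]   21   18   14   16    9    8   19    8   28   14   15   11   11
L[i]    1    1    1    2    1    1    3    1    4    2    3    2    2

4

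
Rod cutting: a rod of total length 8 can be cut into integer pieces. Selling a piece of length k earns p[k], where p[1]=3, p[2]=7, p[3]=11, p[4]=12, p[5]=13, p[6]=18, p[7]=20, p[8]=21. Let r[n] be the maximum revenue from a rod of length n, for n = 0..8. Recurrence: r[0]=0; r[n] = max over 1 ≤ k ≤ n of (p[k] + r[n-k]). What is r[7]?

25

   n    0    1    2    3    4    5    6    7    8
r[n]    0    3    7   11   14   18   22   25   29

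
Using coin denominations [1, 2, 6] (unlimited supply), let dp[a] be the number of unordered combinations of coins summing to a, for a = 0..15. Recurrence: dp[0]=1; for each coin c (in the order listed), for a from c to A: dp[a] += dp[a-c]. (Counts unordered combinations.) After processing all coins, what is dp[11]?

after  coin     0     1     2     3     4     5     6     7     8     9    10    11    12    13    14    15
          1     1     1     1     1     1     1     1     1     1     1     1     1     1     1     1     1
          2     1     1     2     2     3     3     4     4     5     5     6     6     7     7     8     8
          6     1     1     2     2     3     3     5     5     7     7     9     9    12    12    15    15

9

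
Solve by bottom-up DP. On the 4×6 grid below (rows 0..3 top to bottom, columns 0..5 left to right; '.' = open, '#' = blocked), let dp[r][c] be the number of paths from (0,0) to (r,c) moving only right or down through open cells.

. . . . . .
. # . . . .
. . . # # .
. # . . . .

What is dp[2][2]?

r\c   0   1   2   3   4   5
  0   1   1   1   1   1   1
  1   1   0   1   2   3   4
  2   1   1   2   0   0   4
  3   1   0   2   2   2   6

2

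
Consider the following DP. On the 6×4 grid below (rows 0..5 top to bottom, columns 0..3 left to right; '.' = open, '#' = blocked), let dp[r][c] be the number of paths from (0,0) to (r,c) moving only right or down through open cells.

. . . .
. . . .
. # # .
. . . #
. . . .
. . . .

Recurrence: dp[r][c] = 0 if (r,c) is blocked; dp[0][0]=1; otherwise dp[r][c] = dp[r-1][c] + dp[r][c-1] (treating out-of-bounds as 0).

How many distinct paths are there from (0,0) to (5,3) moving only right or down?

r\c   0   1   2   3
  0   1   1   1   1
  1   1   2   3   4
  2   1   0   0   4
  3   1   1   1   0
  4   1   2   3   3
  5   1   3   6   9

9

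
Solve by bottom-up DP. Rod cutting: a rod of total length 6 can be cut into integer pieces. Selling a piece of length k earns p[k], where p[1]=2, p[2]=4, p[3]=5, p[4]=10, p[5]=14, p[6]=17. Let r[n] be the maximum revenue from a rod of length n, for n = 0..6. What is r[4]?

   n    0    1    2    3    4    5    6
r[n]    0    2    4    6   10   14   17

10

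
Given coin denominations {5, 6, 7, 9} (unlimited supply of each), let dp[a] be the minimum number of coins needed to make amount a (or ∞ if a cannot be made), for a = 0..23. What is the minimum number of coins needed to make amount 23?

3

 a  0  1  2  3  4  5  6  7  8  9 10 11 12 13 14 15 16 17 18 19 20 21 22 23
dp  0  -  -  -  -  1  1  1  -  1  2  2  2  2  2  2  2  3  2  3  3  3  3  3
(- denotes ∞ / unreachable)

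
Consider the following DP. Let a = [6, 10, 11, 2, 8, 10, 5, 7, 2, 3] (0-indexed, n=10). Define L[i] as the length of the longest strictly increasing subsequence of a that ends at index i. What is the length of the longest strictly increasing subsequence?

   i    0    1    2    3    4    5    6    7    8    9
a[i]    6   10   11    2    8   10    5    7    2    3
L[i]    1    2    3    1    2    3    2    3    1    2

3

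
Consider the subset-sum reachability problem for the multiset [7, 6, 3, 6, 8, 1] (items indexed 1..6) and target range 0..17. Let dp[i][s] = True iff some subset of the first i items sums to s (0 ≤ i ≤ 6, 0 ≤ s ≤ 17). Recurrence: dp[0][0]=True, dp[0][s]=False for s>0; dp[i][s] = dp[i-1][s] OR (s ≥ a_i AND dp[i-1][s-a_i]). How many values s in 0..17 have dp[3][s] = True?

i\s   0   1   2   3   4   5   6   7   8   9  10  11  12  13  14  15  16  17
  0   T   F   F   F   F   F   F   F   F   F   F   F   F   F   F   F   F   F
  1   T   F   F   F   F   F   F   T   F   F   F   F   F   F   F   F   F   F
  2   T   F   F   F   F   F   T   T   F   F   F   F   F   T   F   F   F   F
  3   T   F   F   T   F   F   T   T   F   T   T   F   F   T   F   F   T   F
  4   T   F   F   T   F   F   T   T   F   T   T   F   T   T   F   T   T   F
  5   T   F   F   T   F   F   T   T   T   T   T   T   T   T   T   T   T   T
  6   T   T   F   T   T   F   T   T   T   T   T   T   T   T   T   T   T   T

8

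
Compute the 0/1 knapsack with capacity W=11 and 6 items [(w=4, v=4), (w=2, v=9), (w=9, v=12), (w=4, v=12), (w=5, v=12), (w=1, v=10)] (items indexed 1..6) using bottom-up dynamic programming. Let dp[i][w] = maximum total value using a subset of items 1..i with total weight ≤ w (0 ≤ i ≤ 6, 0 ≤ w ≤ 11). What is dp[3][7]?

13

i\w   0   1   2   3   4   5   6   7   8   9  10  11
  0   0   0   0   0   0   0   0   0   0   0   0   0
  1   0   0   0   0   4   4   4   4   4   4   4   4
  2   0   0   9   9   9   9  13  13  13  13  13  13
  3   0   0   9   9   9   9  13  13  13  13  13  21
  4   0   0   9   9  12  12  21  21  21  21  25  25
  5   0   0   9   9  12  12  21  21  21  24  25  33
  6   0  10  10  19  19  22  22  31  31  31  34  35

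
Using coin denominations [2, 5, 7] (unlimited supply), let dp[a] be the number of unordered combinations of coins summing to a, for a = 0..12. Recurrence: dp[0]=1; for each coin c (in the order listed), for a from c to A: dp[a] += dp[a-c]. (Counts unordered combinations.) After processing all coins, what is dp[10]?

after  coin     0     1     2     3     4     5     6     7     8     9    10    11    12
          2     1     0     1     0     1     0     1     0     1     0     1     0     1
          5     1     0     1     0     1     1     1     1     1     1     2     1     2
          7     1     0     1     0     1     1     1     2     1     2     2     2     3

2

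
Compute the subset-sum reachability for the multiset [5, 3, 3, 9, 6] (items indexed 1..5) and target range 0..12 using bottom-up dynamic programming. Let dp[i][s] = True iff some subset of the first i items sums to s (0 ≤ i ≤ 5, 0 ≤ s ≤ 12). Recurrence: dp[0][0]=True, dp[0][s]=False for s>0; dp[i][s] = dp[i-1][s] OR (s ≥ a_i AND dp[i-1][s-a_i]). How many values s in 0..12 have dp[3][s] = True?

i\s   0   1   2   3   4   5   6   7   8   9  10  11  12
  0   T   F   F   F   F   F   F   F   F   F   F   F   F
  1   T   F   F   F   F   T   F   F   F   F   F   F   F
  2   T   F   F   T   F   T   F   F   T   F   F   F   F
  3   T   F   F   T   F   T   T   F   T   F   F   T   F
  4   T   F   F   T   F   T   T   F   T   T   F   T   T
  5   T   F   F   T   F   T   T   F   T   T   F   T   T

6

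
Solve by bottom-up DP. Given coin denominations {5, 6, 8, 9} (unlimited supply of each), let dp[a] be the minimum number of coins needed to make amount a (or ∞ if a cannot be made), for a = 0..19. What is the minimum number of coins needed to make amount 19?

3

 a  0  1  2  3  4  5  6  7  8  9 10 11 12 13 14 15 16 17 18 19
dp  0  -  -  -  -  1  1  -  1  1  2  2  2  2  2  2  2  2  2  3
(- denotes ∞ / unreachable)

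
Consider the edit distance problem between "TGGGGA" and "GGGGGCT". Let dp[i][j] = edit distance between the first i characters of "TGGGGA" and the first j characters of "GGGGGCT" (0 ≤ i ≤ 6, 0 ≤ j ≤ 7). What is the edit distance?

   ''  G  G  G  G  G  C  T
''  0  1  2  3  4  5  6  7
 T  1  1  2  3  4  5  6  6
 G  2  1  1  2  3  4  5  6
 G  3  2  1  1  2  3  4  5
 G  4  3  2  1  1  2  3  4
 G  5  4  3  2  1  1  2  3
 A  6  5  4  3  2  2  2  3

3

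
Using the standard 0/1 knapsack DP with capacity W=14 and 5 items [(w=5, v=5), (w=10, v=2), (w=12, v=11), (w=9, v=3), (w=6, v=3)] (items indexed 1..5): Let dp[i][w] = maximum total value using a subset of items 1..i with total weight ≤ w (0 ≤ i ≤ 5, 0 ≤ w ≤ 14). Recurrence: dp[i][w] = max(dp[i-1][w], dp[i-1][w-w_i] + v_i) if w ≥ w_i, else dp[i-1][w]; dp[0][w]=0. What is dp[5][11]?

i\w   0   1   2   3   4   5   6   7   8   9  10  11  12  13  14
  0   0   0   0   0   0   0   0   0   0   0   0   0   0   0   0
  1   0   0   0   0   0   5   5   5   5   5   5   5   5   5   5
  2   0   0   0   0   0   5   5   5   5   5   5   5   5   5   5
  3   0   0   0   0   0   5   5   5   5   5   5   5  11  11  11
  4   0   0   0   0   0   5   5   5   5   5   5   5  11  11  11
  5   0   0   0   0   0   5   5   5   5   5   5   8  11  11  11

8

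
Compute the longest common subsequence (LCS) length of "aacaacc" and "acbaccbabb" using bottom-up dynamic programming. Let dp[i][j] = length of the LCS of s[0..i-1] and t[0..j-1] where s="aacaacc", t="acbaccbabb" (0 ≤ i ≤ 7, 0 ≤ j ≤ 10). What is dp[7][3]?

   ''  a  c  b  a  c  c  b  a  b  b
''  0  0  0  0  0  0  0  0  0  0  0
 a  0  1  1  1  1  1  1  1  1  1  1
 a  0  1  1  1  2  2  2  2  2  2  2
 c  0  1  2  2  2  3  3  3  3  3  3
 a  0  1  2  2  3  3  3  3  4  4  4
 a  0  1  2  2  3  3  3  3  4  4  4
 c  0  1  2  2  3  4  4  4  4  4  4
 c  0  1  2  2  3  4  5  5  5  5  5

2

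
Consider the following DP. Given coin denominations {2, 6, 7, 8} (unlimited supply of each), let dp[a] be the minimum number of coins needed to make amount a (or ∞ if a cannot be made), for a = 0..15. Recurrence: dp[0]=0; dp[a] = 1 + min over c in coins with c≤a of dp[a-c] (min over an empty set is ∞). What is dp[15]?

2

 a  0  1  2  3  4  5  6  7  8  9 10 11 12 13 14 15
dp  0  -  1  -  2  -  1  1  1  2  2  3  2  2  2  2
(- denotes ∞ / unreachable)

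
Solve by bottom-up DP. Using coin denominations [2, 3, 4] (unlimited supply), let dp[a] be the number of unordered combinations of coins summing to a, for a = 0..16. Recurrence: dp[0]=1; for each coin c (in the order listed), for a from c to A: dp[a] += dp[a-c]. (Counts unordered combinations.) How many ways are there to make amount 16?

after  coin     0     1     2     3     4     5     6     7     8     9    10    11    12    13    14    15    16
          2     1     0     1     0     1     0     1     0     1     0     1     0     1     0     1     0     1
          3     1     0     1     1     1     1     2     1     2     2     2     2     3     2     3     3     3
          4     1     0     1     1     2     1     3     2     4     3     5     4     7     5     8     7    10

10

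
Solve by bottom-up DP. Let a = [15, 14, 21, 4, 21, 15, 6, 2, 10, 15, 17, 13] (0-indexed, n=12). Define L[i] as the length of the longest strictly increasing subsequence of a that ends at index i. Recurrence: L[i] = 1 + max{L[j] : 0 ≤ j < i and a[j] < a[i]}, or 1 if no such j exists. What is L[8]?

   i    0    1    2    3    4    5    6    7    8    9   10   11
a[i]   15   14   21    4   21   15    6    2   10   15   17   13
L[i]    1    1    2    1    2    2    2    1    3    4    5    4

3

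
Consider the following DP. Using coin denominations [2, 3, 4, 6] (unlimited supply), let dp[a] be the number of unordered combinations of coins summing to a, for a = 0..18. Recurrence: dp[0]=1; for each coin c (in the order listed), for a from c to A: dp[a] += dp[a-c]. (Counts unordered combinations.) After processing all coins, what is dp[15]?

after  coin     0     1     2     3     4     5     6     7     8     9    10    11    12    13    14    15    16    17    18
          2     1     0     1     0     1     0     1     0     1     0     1     0     1     0     1     0     1     0     1
          3     1     0     1     1     1     1     2     1     2     2     2     2     3     2     3     3     3     3     4
          4     1     0     1     1     2     1     3     2     4     3     5     4     7     5     8     7    10     8    12
          6     1     0     1     1     2     1     4     2     5     4     7     5    11     7    13    11    17    13    23

11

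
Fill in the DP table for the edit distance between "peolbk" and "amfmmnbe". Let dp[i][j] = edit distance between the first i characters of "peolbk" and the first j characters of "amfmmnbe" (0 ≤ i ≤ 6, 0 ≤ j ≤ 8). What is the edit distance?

7

   ''  a  m  f  m  m  n  b  e
''  0  1  2  3  4  5  6  7  8
 p  1  1  2  3  4  5  6  7  8
 e  2  2  2  3  4  5  6  7  7
 o  3  3  3  3  4  5  6  7  8
 l  4  4  4  4  4  5  6  7  8
 b  5  5  5  5  5  5  6  6  7
 k  6  6  6  6  6  6  6  7  7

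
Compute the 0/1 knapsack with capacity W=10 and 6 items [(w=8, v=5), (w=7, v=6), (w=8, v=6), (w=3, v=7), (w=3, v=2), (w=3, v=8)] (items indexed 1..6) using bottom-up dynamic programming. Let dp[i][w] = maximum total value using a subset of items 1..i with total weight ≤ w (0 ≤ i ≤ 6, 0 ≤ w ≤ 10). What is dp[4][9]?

i\w   0   1   2   3   4   5   6   7   8   9  10
  0   0   0   0   0   0   0   0   0   0   0   0
  1   0   0   0   0   0   0   0   0   5   5   5
  2   0   0   0   0   0   0   0   6   6   6   6
  3   0   0   0   0   0   0   0   6   6   6   6
  4   0   0   0   7   7   7   7   7   7   7  13
  5   0   0   0   7   7   7   9   9   9   9  13
  6   0   0   0   8   8   8  15  15  15  17  17

7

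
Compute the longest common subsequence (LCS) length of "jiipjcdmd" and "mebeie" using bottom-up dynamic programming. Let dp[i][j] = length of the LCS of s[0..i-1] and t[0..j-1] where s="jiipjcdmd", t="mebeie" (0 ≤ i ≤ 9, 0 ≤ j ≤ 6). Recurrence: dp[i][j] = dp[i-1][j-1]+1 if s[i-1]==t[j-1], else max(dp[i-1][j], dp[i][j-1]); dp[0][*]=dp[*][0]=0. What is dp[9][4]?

1

   ''  m  e  b  e  i  e
''  0  0  0  0  0  0  0
 j  0  0  0  0  0  0  0
 i  0  0  0  0  0  1  1
 i  0  0  0  0  0  1  1
 p  0  0  0  0  0  1  1
 j  0  0  0  0  0  1  1
 c  0  0  0  0  0  1  1
 d  0  0  0  0  0  1  1
 m  0  1  1  1  1  1  1
 d  0  1  1  1  1  1  1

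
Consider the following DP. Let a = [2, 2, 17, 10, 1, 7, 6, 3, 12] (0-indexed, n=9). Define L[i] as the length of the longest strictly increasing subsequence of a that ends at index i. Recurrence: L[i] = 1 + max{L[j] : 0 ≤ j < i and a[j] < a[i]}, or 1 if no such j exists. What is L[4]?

   i    0    1    2    3    4    5    6    7    8
a[i]    2    2   17   10    1    7    6    3   12
L[i]    1    1    2    2    1    2    2    2    3

1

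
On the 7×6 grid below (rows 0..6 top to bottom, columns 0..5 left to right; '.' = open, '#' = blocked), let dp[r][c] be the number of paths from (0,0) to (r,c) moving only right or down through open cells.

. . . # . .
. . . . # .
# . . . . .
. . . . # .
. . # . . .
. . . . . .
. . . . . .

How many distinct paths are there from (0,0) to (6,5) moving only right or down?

r\c   0   1   2   3   4   5
  0   1   1   1   0   0   0
  1   1   2   3   3   0   0
  2   0   2   5   8   8   8
  3   0   2   7  15   0   8
  4   0   2   0  15  15  23
  5   0   2   2  17  32  55
  6   0   2   4  21  53 108

108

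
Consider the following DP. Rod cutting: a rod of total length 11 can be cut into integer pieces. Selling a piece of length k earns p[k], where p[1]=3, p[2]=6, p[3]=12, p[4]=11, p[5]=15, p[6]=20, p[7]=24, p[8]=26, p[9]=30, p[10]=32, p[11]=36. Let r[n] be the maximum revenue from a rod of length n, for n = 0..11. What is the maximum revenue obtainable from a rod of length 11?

42

   n    0    1    2    3    4    5    6    7    8    9   10   11
r[n]    0    3    6   12   15   18   24   27   30   36   39   42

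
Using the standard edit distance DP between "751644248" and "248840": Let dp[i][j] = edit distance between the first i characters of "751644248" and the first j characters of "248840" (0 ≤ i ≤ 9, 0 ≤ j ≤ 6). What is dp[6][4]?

   ''  2  4  8  8  4  0
''  0  1  2  3  4  5  6
 7  1  1  2  3  4  5  6
 5  2  2  2  3  4  5  6
 1  3  3  3  3  4  5  6
 6  4  4  4  4  4  5  6
 4  5  5  4  5  5  4  5
 4  6  6  5  5  6  5  5
 2  7  6  6  6  6  6  6
 4  8  7  6  7  7  6  7
 8  9  8  7  6  7  7  7

6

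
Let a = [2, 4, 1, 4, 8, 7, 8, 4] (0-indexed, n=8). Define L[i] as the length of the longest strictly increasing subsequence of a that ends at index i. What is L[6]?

   i    0    1    2    3    4    5    6    7
a[i]    2    4    1    4    8    7    8    4
L[i]    1    2    1    2    3    3    4    2

4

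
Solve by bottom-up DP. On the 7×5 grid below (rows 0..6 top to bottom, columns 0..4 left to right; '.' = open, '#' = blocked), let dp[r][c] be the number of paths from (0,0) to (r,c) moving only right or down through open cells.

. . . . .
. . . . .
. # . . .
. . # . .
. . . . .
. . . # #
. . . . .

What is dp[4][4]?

28

r\c   0   1   2   3   4
  0   1   1   1   1   1
  1   1   2   3   4   5
  2   1   0   3   7  12
  3   1   1   0   7  19
  4   1   2   2   9  28
  5   1   3   5   0   0
  6   1   4   9   9   9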